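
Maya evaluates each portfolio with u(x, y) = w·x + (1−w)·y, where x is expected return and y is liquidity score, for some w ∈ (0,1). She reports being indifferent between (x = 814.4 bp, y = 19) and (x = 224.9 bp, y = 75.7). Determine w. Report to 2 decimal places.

Indifference: w·814.4 + (1−w)·19 = w·224.9 + (1−w)·75.7.
w·(814.4−224.9) = (1−w)·(75.7−19), i.e. w·589.5 = (1−w)·56.7.
So w/(1−w) = 56.7/589.5 = 0.0962, giving w = 56.7/(589.5+56.7) = 0.09.

w = 0.09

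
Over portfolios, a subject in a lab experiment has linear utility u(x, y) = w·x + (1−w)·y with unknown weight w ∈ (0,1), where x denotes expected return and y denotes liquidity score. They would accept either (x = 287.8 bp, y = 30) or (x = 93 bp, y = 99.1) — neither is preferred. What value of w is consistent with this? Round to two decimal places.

w = 0.26

u(287.8,30) = u(93,99.1) means w·287.8 + (1−w)·30 = w·93 + (1−w)·99.1.
Rearranging, 194.8·w − 69.1·(1−w) = 0.
Hence w = 69.1/(194.8+69.1) = 69.1/263.9 = 0.26.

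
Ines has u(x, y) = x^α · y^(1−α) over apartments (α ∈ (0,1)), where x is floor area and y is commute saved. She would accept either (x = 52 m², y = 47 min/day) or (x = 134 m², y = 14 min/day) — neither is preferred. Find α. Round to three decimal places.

α ≈ 0.561

The Cobb–Douglas utilities coincide, so 52^α·47^(1−α) = 134^α·14^(1−α).
Rearrange to (52/134)^α = (14/47)^(1−α) and take logs: α·-0.946596 = (1−α)·-1.211090.
With A = -0.946596 and B = -1.211090: α·A = (1−α)·B, so α = B/(A+B) = -1.211090/-2.157686 ≈ 0.561.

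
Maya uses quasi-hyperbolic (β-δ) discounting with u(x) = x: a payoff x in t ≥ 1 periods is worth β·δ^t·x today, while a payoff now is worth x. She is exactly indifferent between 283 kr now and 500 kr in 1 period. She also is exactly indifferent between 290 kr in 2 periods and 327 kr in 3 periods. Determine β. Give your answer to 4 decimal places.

Both payoffs in the second observation are in the future, so β drops out: δ^2·290 = δ^3·327 ⇒ δ = 290/327 = 0.88685.
The first indifference: 283 = β·δ·500, so β = 283/(δ·500) = 283/(0.88685·500) ≈ 0.6382.

β ≈ 0.6382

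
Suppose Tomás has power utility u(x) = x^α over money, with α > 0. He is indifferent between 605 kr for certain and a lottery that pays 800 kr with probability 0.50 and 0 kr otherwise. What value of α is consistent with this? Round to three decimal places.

Since u(0) = 0, the lottery's EU is 0.50·800^α.
Equating: 605^α = 0.50·800^α, i.e. 0.7562^α = 0.50.
α = ln(0.50) / ln(605/800) = -0.693147/-0.279383 ≈ 2.481.

α ≈ 2.481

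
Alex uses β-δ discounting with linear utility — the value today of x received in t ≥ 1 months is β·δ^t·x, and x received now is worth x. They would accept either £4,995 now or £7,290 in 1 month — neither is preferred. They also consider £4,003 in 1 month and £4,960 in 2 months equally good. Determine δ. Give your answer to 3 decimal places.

δ ≈ 0.807

From the later pair, β·δ^1·4003 = β·δ^2·4960; dividing through, δ = 4003/4960 = 0.80706.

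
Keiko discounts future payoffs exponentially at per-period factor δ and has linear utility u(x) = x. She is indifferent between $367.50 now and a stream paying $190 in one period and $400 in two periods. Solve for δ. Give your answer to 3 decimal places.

δ ≈ 0.750

The stream is worth 190δ + 400δ² today, so 190δ + 400δ² = 367.50.
That is, 400δ² + 190δ − 367.50 = 0, a quadratic in δ.
By the quadratic formula (taking the positive root), δ = (−190 + √624100.00) / 800 ≈ 0.750.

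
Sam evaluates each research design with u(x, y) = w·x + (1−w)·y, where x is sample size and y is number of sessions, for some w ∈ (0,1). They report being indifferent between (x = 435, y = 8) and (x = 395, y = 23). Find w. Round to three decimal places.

w = 0.273

Indifference: w·435 + (1−w)·8 = w·395 + (1−w)·23.
Collecting terms: w·40 = (1−w)·15.
The marginal rate of substitution is 15/40, so w = 15/(40+15) = 0.273.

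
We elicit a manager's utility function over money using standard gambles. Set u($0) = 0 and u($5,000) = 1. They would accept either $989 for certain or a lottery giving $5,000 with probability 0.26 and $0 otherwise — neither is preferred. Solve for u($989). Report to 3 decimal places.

0.260

The indifference gives u($989) = 0.26·u($5,000) + 0.74·u($0) = 0.26·1 + 0.74·0 = 0.26.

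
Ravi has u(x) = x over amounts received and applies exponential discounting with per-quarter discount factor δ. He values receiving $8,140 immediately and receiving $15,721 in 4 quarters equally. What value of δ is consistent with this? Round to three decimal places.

δ ≈ 0.848

The payoff in 4 quarters is discounted by δ^4, so u(8140) = δ^4·u(15721) and δ^4 = u(8140)/u(15721).
With u(x) = x: δ^4 = 8140/15721 = 0.51778.
Taking the 4th root: δ = 0.51778^(1/4) ≈ 0.848.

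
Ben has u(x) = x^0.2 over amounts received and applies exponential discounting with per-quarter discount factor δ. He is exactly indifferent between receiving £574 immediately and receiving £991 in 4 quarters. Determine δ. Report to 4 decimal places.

δ ≈ 0.9731

The payoff in 4 quarters is discounted by δ^4, so u(574) = δ^4·u(991) and δ^4 = u(574)/u(991).
With u(x) = x^0.2: δ^4 = 574^0.2/991^0.2 = (574/991)^0.2 = 0.89654.
So δ = 0.89654^(1/4) ≈ 0.9731.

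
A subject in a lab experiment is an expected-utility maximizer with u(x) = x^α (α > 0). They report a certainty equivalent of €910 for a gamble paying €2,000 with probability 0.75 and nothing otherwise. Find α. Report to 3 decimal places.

α ≈ 0.365

Since u(0) = 0, the lottery's EU is 0.75·2000^α.
Equating: 910^α = 0.75·2000^α, i.e. 0.4550^α = 0.75.
Take logs: α = ln 0.75 / ln(910/2000) ≈ 0.36533.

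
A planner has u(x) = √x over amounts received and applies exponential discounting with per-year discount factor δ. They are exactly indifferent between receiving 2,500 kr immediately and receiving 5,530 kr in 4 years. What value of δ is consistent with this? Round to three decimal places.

δ ≈ 0.906

Indifference means u(2500) = δ^4 · u(5530), so δ^4 = u(2500)/u(5530).
Since u(x) = √x, δ^4 = √(2500/5530) = 0.67237.
Taking the 4th root: δ = 0.67237^(1/4) ≈ 0.906.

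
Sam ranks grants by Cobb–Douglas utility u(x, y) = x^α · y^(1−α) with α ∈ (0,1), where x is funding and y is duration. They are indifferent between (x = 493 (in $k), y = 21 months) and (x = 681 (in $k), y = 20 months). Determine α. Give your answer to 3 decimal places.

α ≈ 0.131

Set the two utilities equal: 493^α·21^(1−α) = 681^α·20^(1−α).
(493/681)^α = (20/21)^(1−α); take logs: α·ln(493/681) = (1−α)·ln(20/21), i.e. α·-0.323053 = (1−α)·-0.048790.
Thus α·(-0.371843) = -0.048790, so α = -0.048790/-0.371843 ≈ 0.131.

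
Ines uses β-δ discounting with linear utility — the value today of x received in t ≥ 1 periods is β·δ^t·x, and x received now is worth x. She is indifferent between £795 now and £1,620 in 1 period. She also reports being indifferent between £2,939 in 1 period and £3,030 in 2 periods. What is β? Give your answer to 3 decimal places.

Both payoffs in the second observation are in the future, so β drops out: δ^1·2939 = δ^2·3030 ⇒ δ = 2939/3030 = 0.96997.
Now use the now-vs-future pair: 795 = β·δ·1620 gives β = 795/(0.96997·1620) ≈ 0.506.

β ≈ 0.506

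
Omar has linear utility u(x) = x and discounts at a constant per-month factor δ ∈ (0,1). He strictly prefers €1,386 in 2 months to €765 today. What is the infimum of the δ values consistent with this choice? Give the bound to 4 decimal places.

δ > 0.7429

Comparing present values: 765 < δ^2·1386.
So δ^2 > 765/1386 = 0.55195; taking the square root of both positive sides preserves the inequality.
δ > (765/1386)^(1/2) ≈ 0.7429.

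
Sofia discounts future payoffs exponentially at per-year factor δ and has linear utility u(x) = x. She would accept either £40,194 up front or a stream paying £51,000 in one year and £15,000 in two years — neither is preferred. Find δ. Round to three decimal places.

Equating present values: 40194 = 51000δ + 15000δ².
Rearranged: 15000δ² + 51000δ − 40194 = 0.
By the quadratic formula (taking the positive root), δ = (−51000 + √5012640000.00) / 30000 ≈ 0.660.

δ ≈ 0.660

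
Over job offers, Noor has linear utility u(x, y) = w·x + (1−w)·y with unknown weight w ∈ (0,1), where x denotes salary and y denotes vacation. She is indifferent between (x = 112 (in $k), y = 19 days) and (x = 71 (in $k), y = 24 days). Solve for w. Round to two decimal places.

w = 0.11

Indifference: w·112 + (1−w)·19 = w·71 + (1−w)·24.
w·(112−71) = (1−w)·(24−19), i.e. w·41 = (1−w)·5.
Hence w = 5/(41+5) = 5/46 = 0.11.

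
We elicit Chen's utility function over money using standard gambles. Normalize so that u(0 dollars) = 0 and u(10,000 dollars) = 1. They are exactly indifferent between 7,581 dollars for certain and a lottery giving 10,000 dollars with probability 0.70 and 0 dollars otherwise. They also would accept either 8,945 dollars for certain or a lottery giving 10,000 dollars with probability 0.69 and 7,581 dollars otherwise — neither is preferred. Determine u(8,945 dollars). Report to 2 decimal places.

0.91

From the first indifference, u(7,581 dollars) = 0.70·u(10,000 dollars) + 0.30·u(0 dollars) = 0.70·1 + 0.30·0 = 0.70.
Then u(8,945 dollars) = 0.69·u(10,000 dollars) + 0.31·u(7,581 dollars) = 0.69·1.00 + 0.31·0.70 = 0.9070.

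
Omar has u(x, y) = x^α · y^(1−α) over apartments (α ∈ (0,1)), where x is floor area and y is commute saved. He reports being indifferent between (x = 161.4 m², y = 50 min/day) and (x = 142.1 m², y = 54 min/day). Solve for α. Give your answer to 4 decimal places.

The Cobb–Douglas utilities coincide, so 161.4^α·50^(1−α) = 142.1^α·54^(1−α).
Taking logs: α·ln 161.4 + (1−α)·ln 50 = α·ln 142.1 + (1−α)·ln 54, i.e. α·0.1273547 = (1−α)·0.0769610.
Thus α·(0.2043157) = 0.0769610, so α = 0.0769610/0.2043157 ≈ 0.3767.

α ≈ 0.3767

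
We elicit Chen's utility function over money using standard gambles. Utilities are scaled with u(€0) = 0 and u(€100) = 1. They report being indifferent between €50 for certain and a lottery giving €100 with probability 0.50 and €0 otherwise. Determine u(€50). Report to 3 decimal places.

0.500

The indifference gives u(€50) = 0.50·u(€100) + 0.50·u(€0) = 0.50·1 + 0.50·0 = 0.50.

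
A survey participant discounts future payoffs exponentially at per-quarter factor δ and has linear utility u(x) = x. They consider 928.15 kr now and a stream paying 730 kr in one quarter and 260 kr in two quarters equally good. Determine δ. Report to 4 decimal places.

δ ≈ 0.9500

Present value of the stream is 730·δ + 260·δ². Indifference gives 730δ + 260δ² = 928.15.
Rearranged: 260δ² + 730δ − 928.15 = 0.
By the quadratic formula (taking the positive root), δ = (−730 + √1498176.00) / 520 ≈ 0.9500.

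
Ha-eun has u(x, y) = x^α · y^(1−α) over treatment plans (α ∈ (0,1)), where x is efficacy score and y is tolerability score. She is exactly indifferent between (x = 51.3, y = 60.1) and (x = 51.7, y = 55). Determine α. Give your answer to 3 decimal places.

α ≈ 0.919

Indifference: 51.3^α · 60.1^(1−α) = 51.7^α · 55^(1−α).
Rearrange to (51.3/51.7)^α = (55/60.1)^(1−α) and take logs: α·-0.007767 = (1−α)·-0.088677.
Thus α·(-0.096444) = -0.088677, so α = -0.088677/-0.096444 ≈ 0.919.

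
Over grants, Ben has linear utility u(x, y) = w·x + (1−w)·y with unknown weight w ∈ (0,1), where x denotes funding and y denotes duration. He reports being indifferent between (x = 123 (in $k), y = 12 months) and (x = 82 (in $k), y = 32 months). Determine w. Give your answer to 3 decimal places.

w = 0.328

Indifference: w·123 + (1−w)·12 = w·82 + (1−w)·32.
w·(123−82) = (1−w)·(32−12), i.e. w·41 = (1−w)·20.
The marginal rate of substitution is 20/41, so w = 20/(41+20) = 0.328.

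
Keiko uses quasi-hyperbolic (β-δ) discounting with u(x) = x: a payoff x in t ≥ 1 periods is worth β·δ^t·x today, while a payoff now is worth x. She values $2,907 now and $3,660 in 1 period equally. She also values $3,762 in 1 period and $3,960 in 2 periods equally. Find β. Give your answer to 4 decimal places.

β ≈ 0.8361

Both payoffs in the second observation are in the future, so β drops out: δ^1·3762 = δ^2·3960 ⇒ δ = 3762/3960 = 0.95000.
Substituting δ into 2907 = β·δ·3660: β = 2907/(3477.000) ≈ 0.8361.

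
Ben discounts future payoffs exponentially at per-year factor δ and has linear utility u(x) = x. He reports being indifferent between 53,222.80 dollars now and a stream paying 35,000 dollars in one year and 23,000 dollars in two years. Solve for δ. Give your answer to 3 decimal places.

δ ≈ 0.940

Present value of the stream is 35000·δ + 23000·δ². Indifference gives 35000δ + 23000δ² = 53222.80.
Rearranged: 23000δ² + 35000δ − 53222.80 = 0.
By the quadratic formula (taking the positive root), δ = (−35000 + √6121497600.00) / 46000 ≈ 0.940.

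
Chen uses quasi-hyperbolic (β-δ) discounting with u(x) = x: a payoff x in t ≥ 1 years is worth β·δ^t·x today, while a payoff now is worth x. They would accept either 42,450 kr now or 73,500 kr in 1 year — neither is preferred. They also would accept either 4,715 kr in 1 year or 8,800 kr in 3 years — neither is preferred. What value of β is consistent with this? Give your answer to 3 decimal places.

Both payoffs in the second observation are in the future, so β drops out: δ^1·4715 = δ^3·8800 ⇒ δ^2 = 4715/8800 = 0.53580, so δ = 0.73198.
Substituting δ into 42450 = β·δ·73500: β = 42450/(53800.567) ≈ 0.789.

β ≈ 0.789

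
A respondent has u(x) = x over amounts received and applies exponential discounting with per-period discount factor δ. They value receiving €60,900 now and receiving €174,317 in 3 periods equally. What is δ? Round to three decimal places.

δ ≈ 0.704

Equating discounted utilities: u(60900) = δ^3·u(174317) ⇒ δ^3 = u(60900)/u(174317).
With u(x) = x: δ^3 = 60900/174317 = 0.34936.
Taking the cube root: δ = 0.34936^(1/3) ≈ 0.704.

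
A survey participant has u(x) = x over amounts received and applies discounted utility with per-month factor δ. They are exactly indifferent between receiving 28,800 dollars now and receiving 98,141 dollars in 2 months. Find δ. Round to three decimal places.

δ ≈ 0.542

Equating discounted utilities: u(28800) = δ^2·u(98141) ⇒ δ^2 = u(28800)/u(98141).
With u(x) = x: δ^2 = 28800/98141 = 0.29346.
So δ = 0.29346^(1/2) ≈ 0.542.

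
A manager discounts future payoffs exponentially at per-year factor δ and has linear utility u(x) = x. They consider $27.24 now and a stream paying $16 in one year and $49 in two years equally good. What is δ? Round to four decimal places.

Equating present values: 27.24 = 16δ + 49δ².
That is, 49δ² + 16δ − 27.24 = 0, a quadratic in δ.
The positive root is δ = [−16 + √(16² + 4·49·27.24)] / (2·49) = (−16 + 74.800)/98 ≈ 0.6000.

δ ≈ 0.6000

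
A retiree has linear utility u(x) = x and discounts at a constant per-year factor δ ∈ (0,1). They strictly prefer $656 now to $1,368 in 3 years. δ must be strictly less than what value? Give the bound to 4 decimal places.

δ < 0.7827

Comparing present values: 656 > δ^3·1368.
So δ^3 < 656/1368 = 0.47953; taking the cube root of both positive sides preserves the inequality.
δ < (656/1368)^(1/3) ≈ 0.7827.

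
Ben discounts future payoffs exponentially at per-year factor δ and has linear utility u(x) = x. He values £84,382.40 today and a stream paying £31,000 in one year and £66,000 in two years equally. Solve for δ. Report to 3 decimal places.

The stream is worth 31000δ + 66000δ² today, so 31000δ + 66000δ² = 84382.40.
So 66000δ² + 31000δ − 84382.40 = 0.
δ = (−31000 + √(31000² + 4·66000·84382.40)) / (2·66000) = (−31000 + √23237953600.00) / 132000 ≈ 0.920.

δ ≈ 0.920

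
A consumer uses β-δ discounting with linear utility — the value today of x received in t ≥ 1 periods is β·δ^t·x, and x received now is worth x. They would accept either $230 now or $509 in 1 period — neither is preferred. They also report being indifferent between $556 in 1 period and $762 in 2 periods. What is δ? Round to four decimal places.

The second indifference involves only future payoffs, so β cancels: β·δ^1·556 = β·δ^2·762, giving δ = 556/762 = 0.72966.

δ ≈ 0.7297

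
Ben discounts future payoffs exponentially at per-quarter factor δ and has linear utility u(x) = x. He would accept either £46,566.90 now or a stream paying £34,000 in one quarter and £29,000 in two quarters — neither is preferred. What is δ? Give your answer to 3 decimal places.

δ ≈ 0.810

The stream is worth 34000δ + 29000δ² today, so 34000δ + 29000δ² = 46566.90.
So 29000δ² + 34000δ − 46566.90 = 0.
The positive root is δ = [−34000 + √(34000² + 4·29000·46566.90)] / (2·29000) = (−34000 + 80980.000)/58000 ≈ 0.810.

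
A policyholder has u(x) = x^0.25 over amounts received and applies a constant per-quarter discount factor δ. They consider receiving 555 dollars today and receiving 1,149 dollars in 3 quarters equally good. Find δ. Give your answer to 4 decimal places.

δ ≈ 0.9412

The payoff in 3 quarters is discounted by δ^3, so u(555) = δ^3·u(1149) and δ^3 = u(555)/u(1149).
Since u(x) = x^0.25, δ^3 = (555/1149)^0.25 = 0.48303^0.25 = 0.83367.
Taking the cube root: δ = 0.83367^(1/3) ≈ 0.9412.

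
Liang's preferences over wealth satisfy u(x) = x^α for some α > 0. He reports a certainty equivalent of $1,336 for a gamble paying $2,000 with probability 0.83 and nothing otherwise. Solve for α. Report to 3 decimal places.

α ≈ 0.462

EU(lottery) = 0.83·2000^α + 0.17·0 = 0.83·2000^α.
Equating: 1336^α = 0.83·2000^α, i.e. 0.6680^α = 0.83.
Take logs: α = ln 0.83 / ln(1336/2000) ≈ 0.46182.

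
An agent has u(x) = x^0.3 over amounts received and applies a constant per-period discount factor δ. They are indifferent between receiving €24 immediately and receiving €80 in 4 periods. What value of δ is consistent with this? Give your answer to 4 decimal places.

Equating discounted utilities: u(24) = δ^4·u(80) ⇒ δ^4 = u(24)/u(80).
With u(x) = x^0.3: δ^4 = 24^0.3/80^0.3 = (24/80)^0.3 = 0.69685.
Taking the 4th root: δ = 0.69685^(1/4) ≈ 0.9137.

δ ≈ 0.9137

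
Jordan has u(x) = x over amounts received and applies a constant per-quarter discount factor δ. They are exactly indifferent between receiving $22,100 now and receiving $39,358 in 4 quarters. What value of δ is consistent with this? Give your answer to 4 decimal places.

δ ≈ 0.8656

Equating discounted utilities: u(22100) = δ^4·u(39358) ⇒ δ^4 = u(22100)/u(39358).
With u(x) = x: δ^4 = 22100/39358 = 0.56151.
So δ = 0.56151^(1/4) ≈ 0.8656.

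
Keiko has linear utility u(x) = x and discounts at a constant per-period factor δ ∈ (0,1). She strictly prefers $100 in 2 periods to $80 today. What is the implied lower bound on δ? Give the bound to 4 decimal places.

The preference means 80 < δ^2·100.
Dividing by 100: δ^2 > 0.80000. Both sides are positive, so the square root keeps the direction.
δ > 0.80000^(1/2) = 0.8944.

δ > 0.8944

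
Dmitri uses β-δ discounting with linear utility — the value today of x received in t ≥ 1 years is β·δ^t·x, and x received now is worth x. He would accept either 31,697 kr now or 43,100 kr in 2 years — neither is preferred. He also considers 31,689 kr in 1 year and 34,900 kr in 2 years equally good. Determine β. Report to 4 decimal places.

β ≈ 0.8920

The second indifference involves only future payoffs, so β cancels: β·δ^1·31689 = β·δ^2·34900, giving δ = 31689/34900 = 0.90799.
The first indifference: 31697 = β·δ^2·43100, so β = 31697/(δ^2·43100) = 31697/(0.82445·43100) ≈ 0.8920.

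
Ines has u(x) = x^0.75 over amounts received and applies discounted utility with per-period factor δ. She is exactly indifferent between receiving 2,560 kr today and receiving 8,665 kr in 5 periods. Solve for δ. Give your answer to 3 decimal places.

Equating discounted utilities: u(2560) = δ^5·u(8665) ⇒ δ^5 = u(2560)/u(8665).
Since u(x) = x^0.75, δ^5 = (2560/8665)^0.75 = 0.29544^0.75 = 0.40073.
Taking the 5th root: δ = 0.40073^(1/5) ≈ 0.833.

δ ≈ 0.833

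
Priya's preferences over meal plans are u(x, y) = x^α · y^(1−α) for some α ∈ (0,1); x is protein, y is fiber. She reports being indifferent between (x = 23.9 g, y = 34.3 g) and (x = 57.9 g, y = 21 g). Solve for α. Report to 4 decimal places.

Indifference: 23.9^α · 34.3^(1−α) = 57.9^α · 21^(1−α).
Rearrange to (23.9/57.9)^α = (21/34.3)^(1−α) and take logs: α·-0.8848389 = (1−α)·-0.4906229.
With A = -0.8848389 and B = -0.4906229: α·A = (1−α)·B, so α = B/(A+B) = -0.4906229/-1.3754618 ≈ 0.3567.

α ≈ 0.3567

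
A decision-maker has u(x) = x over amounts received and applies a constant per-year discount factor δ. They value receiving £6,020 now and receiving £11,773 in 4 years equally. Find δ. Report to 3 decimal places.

Equating discounted utilities: u(6020) = δ^4·u(11773) ⇒ δ^4 = u(6020)/u(11773).
With u(x) = x: δ^4 = 6020/11773 = 0.51134.
Hence δ = (0.51134)^(1/4) = 0.84562.

δ ≈ 0.846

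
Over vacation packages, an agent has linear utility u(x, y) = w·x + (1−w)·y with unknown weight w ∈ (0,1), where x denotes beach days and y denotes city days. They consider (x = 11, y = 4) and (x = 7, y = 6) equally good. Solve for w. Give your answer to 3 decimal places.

u(11,4) = u(7,6) means w·11 + (1−w)·4 = w·7 + (1−w)·6.
w·(11−7) = (1−w)·(6−4), i.e. w·4 = (1−w)·2.
Hence w = 2/(4+2) = 2/6 = 0.333.

w = 0.333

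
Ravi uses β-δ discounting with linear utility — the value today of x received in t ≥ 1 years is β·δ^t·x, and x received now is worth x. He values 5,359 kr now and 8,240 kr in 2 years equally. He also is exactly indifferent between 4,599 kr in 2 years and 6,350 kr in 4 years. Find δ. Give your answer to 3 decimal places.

The second indifference involves only future payoffs, so β cancels: β·δ^2·4599 = β·δ^4·6350, giving δ^2 = 4599/6350 = 0.72425, so δ = 0.85103.

δ ≈ 0.851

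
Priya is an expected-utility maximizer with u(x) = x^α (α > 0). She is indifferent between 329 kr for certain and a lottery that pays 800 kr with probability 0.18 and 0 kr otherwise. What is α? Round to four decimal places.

α ≈ 1.9299

Since u(0) = 0, the lottery's EU is 0.18·800^α.
Setting u(329) equal to that: 329^α = 0.18·800^α ⇒ (329/800)^α = 0.18.
α = ln(0.18) / ln(329/800) = -1.7147984/-0.8885540 ≈ 1.9299.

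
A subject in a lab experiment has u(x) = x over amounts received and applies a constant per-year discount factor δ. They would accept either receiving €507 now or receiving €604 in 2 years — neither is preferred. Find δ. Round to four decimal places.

δ ≈ 0.9162

Indifference means u(507) = δ^2 · u(604), so δ^2 = u(507)/u(604).
With u(x) = x: δ^2 = 507/604 = 0.83940.
Hence δ = (0.83940)^(1/2) = 0.916190.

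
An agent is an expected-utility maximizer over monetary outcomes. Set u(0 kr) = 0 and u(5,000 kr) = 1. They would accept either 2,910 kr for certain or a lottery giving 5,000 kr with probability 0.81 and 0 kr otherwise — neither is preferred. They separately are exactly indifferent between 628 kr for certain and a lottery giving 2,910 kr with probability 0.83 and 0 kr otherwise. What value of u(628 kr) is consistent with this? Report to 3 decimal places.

First, u(2,910 kr) = 0.81·u(5,000 kr) + 0.19·u(0 kr) = 0.81.
Chaining: u(628 kr) = 0.83·0.81 + 0.17·0.00 = 0.6723.

0.672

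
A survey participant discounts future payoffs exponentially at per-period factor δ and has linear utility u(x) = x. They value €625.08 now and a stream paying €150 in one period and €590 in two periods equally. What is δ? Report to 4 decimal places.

The stream is worth 150δ + 590δ² today, so 150δ + 590δ² = 625.08.
So 590δ² + 150δ − 625.08 = 0.
The positive root is δ = [−150 + √(150² + 4·590·625.08)] / (2·590) = (−150 + 1223.801)/1180 ≈ 0.9100.

δ ≈ 0.9100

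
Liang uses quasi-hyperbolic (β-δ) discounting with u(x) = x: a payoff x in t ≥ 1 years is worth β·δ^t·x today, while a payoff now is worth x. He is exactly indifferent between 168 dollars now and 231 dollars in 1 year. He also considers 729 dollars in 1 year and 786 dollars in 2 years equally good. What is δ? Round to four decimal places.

δ ≈ 0.9275

Both payoffs in the second observation are in the future, so β drops out: δ^1·729 = δ^2·786 ⇒ δ = 729/786 = 0.92748.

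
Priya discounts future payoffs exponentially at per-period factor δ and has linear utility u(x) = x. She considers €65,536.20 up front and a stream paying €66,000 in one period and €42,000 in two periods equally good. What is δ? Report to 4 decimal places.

δ ≈ 0.6900

Present value of the stream is 66000·δ + 42000·δ². Indifference gives 66000δ + 42000δ² = 65536.20.
So 42000δ² + 66000δ − 65536.20 = 0.
The positive root is δ = [−66000 + √(66000² + 4·42000·65536.20)] / (2·42000) = (−66000 + 123960.000)/84000 ≈ 0.6900.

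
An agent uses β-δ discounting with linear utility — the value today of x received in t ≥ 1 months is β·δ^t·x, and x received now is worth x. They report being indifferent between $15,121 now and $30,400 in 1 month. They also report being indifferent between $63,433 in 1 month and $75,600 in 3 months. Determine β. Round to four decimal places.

Both payoffs in the second observation are in the future, so β drops out: δ^1·63433 = δ^3·75600 ⇒ δ^2 = 63433/75600 = 0.83906, so δ = 0.91600.
The first indifference: 15121 = β·δ·30400, so β = 15121/(δ·30400) = 15121/(0.91600·30400) ≈ 0.5430.

β ≈ 0.5430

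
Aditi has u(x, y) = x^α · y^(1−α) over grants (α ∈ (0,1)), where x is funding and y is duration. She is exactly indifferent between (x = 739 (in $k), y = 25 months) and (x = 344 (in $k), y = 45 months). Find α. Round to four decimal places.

Indifference: 739^α · 25^(1−α) = 344^α · 45^(1−α).
(739/344)^α = (45/25)^(1−α); take logs: α·ln(739/344) = (1−α)·ln(45/25), i.e. α·0.7646563 = (1−α)·0.5877867.
Thus α·(1.3524430) = 0.5877867, so α = 0.5877867/1.3524430 ≈ 0.4346.

α ≈ 0.4346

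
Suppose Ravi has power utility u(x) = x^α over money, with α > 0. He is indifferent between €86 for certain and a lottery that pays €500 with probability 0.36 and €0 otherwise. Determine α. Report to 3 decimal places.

Since u(0) = 0, the lottery's EU is 0.36·500^α.
Equating: 86^α = 0.36·500^α, i.e. 0.1720^α = 0.36.
Taking logs: α·ln(86/500) = ln(0.36), so α = -1.021651 / -1.760261 ≈ 0.580.

α ≈ 0.580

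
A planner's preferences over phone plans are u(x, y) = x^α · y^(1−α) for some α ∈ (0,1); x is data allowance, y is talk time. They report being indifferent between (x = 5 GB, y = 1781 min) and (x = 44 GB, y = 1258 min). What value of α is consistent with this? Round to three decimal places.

Set the two utilities equal: 5^α·1781^(1−α) = 44^α·1258^(1−α).
Taking logs: α·ln 5 + (1−α)·ln 1781 = α·ln 44 + (1−α)·ln 1258, i.e. α·-2.174752 = (1−α)·-0.347652.
So α/(1−α) = (-0.347652)/(-2.174752) = 0.159858, and α = 0.159858/1.159858 ≈ 0.138.

α ≈ 0.138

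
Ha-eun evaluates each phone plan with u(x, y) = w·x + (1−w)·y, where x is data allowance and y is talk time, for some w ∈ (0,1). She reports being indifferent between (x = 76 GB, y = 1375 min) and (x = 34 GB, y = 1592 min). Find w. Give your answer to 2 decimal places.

Equating utilities: w·76 + (1−w)·1375 = w·34 + (1−w)·1592.
Rearranging, 42·w − 217·(1−w) = 0.
So w/(1−w) = 217/42 = 5.1667, giving w = 217/(42+217) = 0.84.

w = 0.84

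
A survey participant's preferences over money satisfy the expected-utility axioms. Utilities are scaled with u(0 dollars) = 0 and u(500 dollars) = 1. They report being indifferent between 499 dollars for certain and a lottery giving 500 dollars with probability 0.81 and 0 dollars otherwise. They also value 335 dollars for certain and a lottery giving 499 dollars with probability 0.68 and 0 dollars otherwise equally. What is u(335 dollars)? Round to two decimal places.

First, u(499 dollars) = 0.81·u(500 dollars) + 0.19·u(0 dollars) = 0.81.
The second indifference gives u(335 dollars) = 0.68·u(499 dollars) + 0.32·u(0 dollars) = 0.68·0.81 + 0.32·0.00 = 0.5508.

0.55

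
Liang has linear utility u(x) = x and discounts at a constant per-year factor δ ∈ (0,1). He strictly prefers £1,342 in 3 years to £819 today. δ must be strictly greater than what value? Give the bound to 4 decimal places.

Comparing present values: 819 < δ^3·1342.
So δ^3 > 819/1342 = 0.61028; taking the cube root of both positive sides preserves the inequality.
δ > 0.61028^(1/3) = 0.8482.

δ > 0.8482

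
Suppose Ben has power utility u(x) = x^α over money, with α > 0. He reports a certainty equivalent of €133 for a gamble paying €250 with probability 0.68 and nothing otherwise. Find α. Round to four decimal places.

The lottery's expected utility is 0.68·u(250) + 0.32·u(0) = 0.68·250^α (since u(0) = 0 for α > 0).
Equating: 133^α = 0.68·250^α, i.e. 0.5320^α = 0.68.
α = ln(0.68) / ln(133/250) = -0.3856625/-0.6311118 ≈ 0.6111.

α ≈ 0.6111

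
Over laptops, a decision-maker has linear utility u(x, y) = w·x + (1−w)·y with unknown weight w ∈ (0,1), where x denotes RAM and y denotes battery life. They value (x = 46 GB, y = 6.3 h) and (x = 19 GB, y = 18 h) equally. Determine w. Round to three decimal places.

w = 0.302

u(46,6.3) = u(19,18) means w·46 + (1−w)·6.3 = w·19 + (1−w)·18.
w·(46−19) = (1−w)·(18−6.3), i.e. w·27 = (1−w)·11.7.
Hence w = 11.7/(27+11.7) = 11.7/38.7 = 0.302.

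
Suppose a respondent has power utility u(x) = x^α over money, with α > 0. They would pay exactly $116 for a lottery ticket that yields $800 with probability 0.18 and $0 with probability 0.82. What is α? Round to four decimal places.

EU(lottery) = 0.18·800^α + 0.82·0 = 0.18·800^α.
Equating: 116^α = 0.18·800^α, i.e. 0.1450^α = 0.18.
Taking logs: α·ln(116/800) = ln(0.18), so α = -1.7147984 / -1.9310215 ≈ 0.8880.

α ≈ 0.8880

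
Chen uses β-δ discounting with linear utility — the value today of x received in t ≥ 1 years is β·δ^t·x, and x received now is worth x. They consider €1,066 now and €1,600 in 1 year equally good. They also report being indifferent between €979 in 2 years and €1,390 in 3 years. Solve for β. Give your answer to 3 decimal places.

β ≈ 0.946

Both payoffs in the second observation are in the future, so β drops out: δ^2·979 = δ^3·1390 ⇒ δ = 979/1390 = 0.70432.
The first indifference: 1066 = β·δ·1600, so β = 1066/(δ·1600) = 1066/(0.70432·1600) ≈ 0.946.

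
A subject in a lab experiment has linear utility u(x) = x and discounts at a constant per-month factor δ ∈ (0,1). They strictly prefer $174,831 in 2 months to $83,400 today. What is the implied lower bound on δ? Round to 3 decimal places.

δ > 0.691

The preference means 83400 < δ^2·174831.
So δ^2 > 83400/174831 = 0.47703; taking the square root of both positive sides preserves the inequality.
δ > 0.47703^(1/2) = 0.691.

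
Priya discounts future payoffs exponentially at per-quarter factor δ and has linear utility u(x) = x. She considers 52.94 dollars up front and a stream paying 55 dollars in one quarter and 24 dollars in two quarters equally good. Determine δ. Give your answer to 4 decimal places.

δ ≈ 0.7300

Equating present values: 52.94 = 55δ + 24δ².
That is, 24δ² + 55δ − 52.94 = 0, a quadratic in δ.
δ = (−55 + √(55² + 4·24·52.94)) / (2·24) = (−55 + √8107.24) / 48 ≈ 0.7300.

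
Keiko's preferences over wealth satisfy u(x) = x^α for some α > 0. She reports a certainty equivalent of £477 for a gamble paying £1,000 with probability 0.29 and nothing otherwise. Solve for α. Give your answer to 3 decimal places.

α ≈ 1.672

EU(lottery) = 0.29·1000^α + 0.71·0 = 0.29·1000^α.
Setting u(477) equal to that: 477^α = 0.29·1000^α ⇒ (477/1000)^α = 0.29.
α = ln(0.29) / ln(477/1000) = -1.237874/-0.740239 ≈ 1.672.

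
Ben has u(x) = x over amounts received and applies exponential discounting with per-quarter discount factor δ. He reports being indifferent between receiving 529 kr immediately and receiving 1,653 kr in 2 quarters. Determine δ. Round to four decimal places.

δ ≈ 0.5657

The payoff in 2 quarters is discounted by δ^2, so u(529) = δ^2·u(1653) and δ^2 = u(529)/u(1653).
With u(x) = x: δ^2 = 529/1653 = 0.32002.
So δ = 0.32002^(1/2) ≈ 0.5657.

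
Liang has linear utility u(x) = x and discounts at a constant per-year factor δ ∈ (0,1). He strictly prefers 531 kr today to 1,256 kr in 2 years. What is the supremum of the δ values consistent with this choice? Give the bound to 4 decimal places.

Comparing present values: 531 > δ^2·1256.
So δ^2 < 531/1256 = 0.42277; taking the square root of both positive sides preserves the inequality.
δ < (531/1256)^(1/2) ≈ 0.6502.

δ < 0.6502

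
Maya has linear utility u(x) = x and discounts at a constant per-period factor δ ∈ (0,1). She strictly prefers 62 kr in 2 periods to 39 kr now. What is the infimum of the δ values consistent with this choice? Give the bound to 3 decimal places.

The preference means 39 < δ^2·62.
Hence δ^2 > 39/62 = 0.62903, and x ↦ x^(1/2) is increasing on (0,∞).
δ > 0.62903^(1/2) = 0.793.

δ > 0.793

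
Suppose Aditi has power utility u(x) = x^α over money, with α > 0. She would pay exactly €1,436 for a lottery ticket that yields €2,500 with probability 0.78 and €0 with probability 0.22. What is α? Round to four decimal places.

α ≈ 0.4481

Since u(0) = 0, the lottery's EU is 0.78·2500^α.
Equating: 1436^α = 0.78·2500^α, i.e. 0.5744^α = 0.78.
Take logs: α = ln 0.78 / ln(1436/2500) ≈ 0.448139.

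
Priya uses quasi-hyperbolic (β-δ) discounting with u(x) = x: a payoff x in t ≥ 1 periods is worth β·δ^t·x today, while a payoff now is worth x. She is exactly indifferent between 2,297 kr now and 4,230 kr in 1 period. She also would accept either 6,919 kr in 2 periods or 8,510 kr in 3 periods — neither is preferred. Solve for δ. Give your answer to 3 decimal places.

δ ≈ 0.813

The second indifference involves only future payoffs, so β cancels: β·δ^2·6919 = β·δ^3·8510, giving δ = 6919/8510 = 0.81304.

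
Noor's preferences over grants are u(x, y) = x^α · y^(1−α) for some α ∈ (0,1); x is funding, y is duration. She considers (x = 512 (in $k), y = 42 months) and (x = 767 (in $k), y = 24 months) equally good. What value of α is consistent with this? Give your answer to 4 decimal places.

Set the two utilities equal: 512^α·42^(1−α) = 767^α·24^(1−α).
(512/767)^α = (24/42)^(1−α); take logs: α·ln(512/767) = (1−α)·ln(24/42), i.e. α·-0.4041622 = (1−α)·-0.5596158.
With A = -0.4041622 and B = -0.5596158: α·A = (1−α)·B, so α = B/(A+B) = -0.5596158/-0.9637780 ≈ 0.5806.

α ≈ 0.5806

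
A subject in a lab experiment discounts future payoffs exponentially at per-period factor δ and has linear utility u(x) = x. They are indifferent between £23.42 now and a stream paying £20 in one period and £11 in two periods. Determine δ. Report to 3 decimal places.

δ ≈ 0.810

The stream is worth 20δ + 11δ² today, so 20δ + 11δ² = 23.42.
Rearranged: 11δ² + 20δ − 23.42 = 0.
By the quadratic formula (taking the positive root), δ = (−20 + √1430.48) / 22 ≈ 0.810.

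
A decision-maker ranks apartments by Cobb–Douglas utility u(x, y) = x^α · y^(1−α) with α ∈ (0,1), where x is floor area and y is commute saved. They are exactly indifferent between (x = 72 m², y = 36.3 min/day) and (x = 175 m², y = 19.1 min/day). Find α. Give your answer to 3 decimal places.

Set the two utilities equal: 72^α·36.3^(1−α) = 175^α·19.1^(1−α).
Rearrange to (72/175)^α = (19.1/36.3)^(1−α) and take logs: α·-0.888120 = (1−α)·-0.642129.
With A = -0.888120 and B = -0.642129: α·A = (1−α)·B, so α = B/(A+B) = -0.642129/-1.530249 ≈ 0.420.

α ≈ 0.420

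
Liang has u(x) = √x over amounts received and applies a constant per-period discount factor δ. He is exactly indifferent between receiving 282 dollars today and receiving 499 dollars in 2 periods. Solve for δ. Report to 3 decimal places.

δ ≈ 0.867

Indifference means u(282) = δ^2 · u(499), so δ^2 = u(282)/u(499).
Since u(x) = √x, δ^2 = √(282/499) = 0.75175.
So δ = 0.75175^(1/2) ≈ 0.867.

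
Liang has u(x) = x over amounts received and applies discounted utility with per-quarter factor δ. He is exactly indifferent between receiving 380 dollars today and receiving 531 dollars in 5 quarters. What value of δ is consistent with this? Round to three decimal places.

Equating discounted utilities: u(380) = δ^5·u(531) ⇒ δ^5 = u(380)/u(531).
With u(x) = x: δ^5 = 380/531 = 0.71563.
Taking the 5th root: δ = 0.71563^(1/5) ≈ 0.935.

δ ≈ 0.935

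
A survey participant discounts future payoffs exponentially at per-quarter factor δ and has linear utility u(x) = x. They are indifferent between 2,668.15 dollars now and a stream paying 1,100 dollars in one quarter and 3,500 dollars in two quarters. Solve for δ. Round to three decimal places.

Present value of the stream is 1100·δ + 3500·δ². Indifference gives 1100δ + 3500δ² = 2668.15.
That is, 3500δ² + 1100δ − 2668.15 = 0, a quadratic in δ.
The positive root is δ = [−1100 + √(1100² + 4·3500·2668.15)] / (2·3500) = (−1100 + 6210.000)/7000 ≈ 0.730.

δ ≈ 0.730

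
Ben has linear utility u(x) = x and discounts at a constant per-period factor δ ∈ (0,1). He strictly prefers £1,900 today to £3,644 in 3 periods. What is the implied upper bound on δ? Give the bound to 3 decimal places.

The preference means 1900 > δ^3·3644.
So δ^3 < 1900/3644 = 0.52141; taking the cube root of both positive sides preserves the inequality.
δ < (1900/3644)^(1/3) ≈ 0.805.

δ < 0.805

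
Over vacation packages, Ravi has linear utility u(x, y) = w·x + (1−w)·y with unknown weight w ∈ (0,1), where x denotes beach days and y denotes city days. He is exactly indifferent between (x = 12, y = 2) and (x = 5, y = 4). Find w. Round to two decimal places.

w = 0.22

Equating utilities: w·12 + (1−w)·2 = w·5 + (1−w)·4.
w·(12−5) = (1−w)·(4−2), i.e. w·7 = (1−w)·2.
The marginal rate of substitution is 2/7, so w = 2/(7+2) = 0.22.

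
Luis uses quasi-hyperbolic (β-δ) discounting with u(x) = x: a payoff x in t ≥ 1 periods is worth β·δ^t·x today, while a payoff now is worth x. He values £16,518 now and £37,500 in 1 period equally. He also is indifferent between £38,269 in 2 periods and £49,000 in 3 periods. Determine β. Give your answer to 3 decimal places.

The second indifference involves only future payoffs, so β cancels: β·δ^2·38269 = β·δ^3·49000, giving δ = 38269/49000 = 0.78100.
Substituting δ into 16518 = β·δ·37500: β = 16518/(29287.500) ≈ 0.564.

β ≈ 0.564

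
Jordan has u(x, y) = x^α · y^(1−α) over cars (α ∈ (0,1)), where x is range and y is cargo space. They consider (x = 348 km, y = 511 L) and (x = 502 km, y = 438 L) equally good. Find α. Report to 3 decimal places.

Indifference: 348^α · 511^(1−α) = 502^α · 438^(1−α).
Taking logs: α·ln 348 + (1−α)·ln 511 = α·ln 502 + (1−α)·ln 438, i.e. α·-0.366398 = (1−α)·-0.154151.
Thus α·(-0.520549) = -0.154151, so α = -0.154151/-0.520549 ≈ 0.296.

α ≈ 0.296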